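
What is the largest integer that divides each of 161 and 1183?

Euclid: 1183 = 7·161 + 56; 161 = 2·56 + 49; 56 = 1·49 + 7; 49 = 7·7 + 0. Last nonzero remainder: 7.

7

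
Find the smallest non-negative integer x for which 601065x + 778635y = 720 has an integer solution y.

15321

Reduce mod 778635: 601065x ≡ 720 (mod 778635). With g = gcd(601065, 778635) = 45 dividing 720, divide through: 13357x ≡ 16 (mod 17303).
Since gcd(13357, 17303) = 1, x ≡ 16·(13357)⁻¹ ≡ 15321 (mod 17303). Smallest non-negative: 15321.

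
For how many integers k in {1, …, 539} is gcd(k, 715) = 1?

715 = 5·11·13. Inclusion–exclusion on these primes:
539 − ⌊539/5⌋ − ⌊539/11⌋ − ⌊539/13⌋ + ⌊539/55⌋ + ⌊539/65⌋ + ⌊539/143⌋ − ⌊539/715⌋ = 362

362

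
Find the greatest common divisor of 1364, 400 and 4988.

4

1364 = 2² · 11 · 31; 400 = 2⁴ · 5²; 4988 = 2² · 29 · 43
gcd takes min exponent of each prime: 2² = 4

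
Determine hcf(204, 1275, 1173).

gcd(204, 1275): 1275 = 6·204 + 51; 204 = 4·51 + 0 → 51
gcd(51, 1173): 1173 = 23·51 + 0 → 51

51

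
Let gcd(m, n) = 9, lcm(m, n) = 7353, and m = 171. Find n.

387

m·n = gcd·lcm = 9·7353 = 66177, so n = 66177/171 = 387.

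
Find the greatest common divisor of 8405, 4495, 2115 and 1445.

gcd(8405, 4495): 8405 = 1·4495 + 3910; 4495 = 1·3910 + 585; 3910 = 6·585 + 400; 585 = 1·400 + 185; 400 = 2·185 + 30; 185 = 6·30 + 5; 30 = 6·5 + 0 → 5
gcd(5, 2115): 2115 = 423·5 + 0 → 5
gcd(5, 1445): 1445 = 289·5 + 0 → 5

5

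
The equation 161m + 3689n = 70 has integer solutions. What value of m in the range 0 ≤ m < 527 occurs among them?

115

gcd(161, 3689) = 7 (Euclid: 3689 = 22·161 + 147; 161 = 1·147 + 14; 147 = 10·14 + 7; 14 = 2·7 + 0), and 7 | 70.
Extended Euclid: 161·(-252) + 3689·(11) = 7. Scale by 10: m₀ = -2520.
General solution m = m₀ + 527t; reducing mod 527 gives m = 115 (and n = -5).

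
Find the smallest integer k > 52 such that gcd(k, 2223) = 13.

65

2223 = 13·171. Any k with gcd(k, 2223) = 13 is a multiple of 13, say 13s, with s coprime to 171.
Need s > 52/13, so s ≥ 5. First s ≥ 5 with gcd(s, 171) = 1 is s = 5. Thus k = 13·5 = 65.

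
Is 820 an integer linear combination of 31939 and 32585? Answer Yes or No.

No

gcd(31939, 32585): 32585 = 1·31939 + 646; 31939 = 49·646 + 285; 646 = 2·285 + 76; 285 = 3·76 + 57; 76 = 1·57 + 19; 57 = 3·19 + 0 → 19
19 does not divide 820, so a solution does not exist.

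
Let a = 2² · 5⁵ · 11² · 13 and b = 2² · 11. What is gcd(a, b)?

44

min exponent per shared prime: 2² · 11 = 44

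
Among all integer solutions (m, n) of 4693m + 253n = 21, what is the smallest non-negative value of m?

gcd(4693, 253) = 1 (Euclid: 4693 = 18·253 + 139; 253 = 1·139 + 114; 139 = 1·114 + 25; 114 = 4·25 + 14; 25 = 1·14 + 11; 14 = 1·11 + 3; 11 = 3·3 + 2; 3 = 1·2 + 1; 2 = 2·1 + 0), and 1 | 21.
Extended Euclid: 4693·(-91) + 253·(1688) = 1. Scale by 21: m₀ = -1911.
General solution m = m₀ + 253t; reducing mod 253 gives m = 113 (and n = -2096).

113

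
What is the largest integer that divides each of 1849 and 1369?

1

Euclid: 1849 = 1·1369 + 480; 1369 = 2·480 + 409; 480 = 1·409 + 71; 409 = 5·71 + 54; 71 = 1·54 + 17; 54 = 3·17 + 3; 17 = 5·3 + 2; 3 = 1·2 + 1; 2 = 2·1 + 0. Last nonzero remainder: 1.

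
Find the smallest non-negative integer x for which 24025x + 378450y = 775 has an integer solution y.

1465

gcd(24025, 378450) = 25 (Euclid: 378450 = 15·24025 + 18075; 24025 = 1·18075 + 5950; 18075 = 3·5950 + 225; 5950 = 26·225 + 100; 225 = 2·100 + 25; 100 = 4·25 + 0), and 25 | 775.
Extended Euclid: 24025·(-3371) + 378450·(214) = 25. Scale by 31: x₀ = -104501.
General solution x = x₀ + 15138t; reducing mod 15138 gives x = 1465 (and y = -93).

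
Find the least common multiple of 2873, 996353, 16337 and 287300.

16181669437700

2873 = 13² · 17; 996353 = 17 · 29 · 43 · 47; 16337 = 17 · 31²; 287300 = 2² · 5² · 13² · 17
lcm takes max exponent of each prime: 2² · 5² · 13² · 17 · 29 · 31² · 43 · 47 = 16181669437700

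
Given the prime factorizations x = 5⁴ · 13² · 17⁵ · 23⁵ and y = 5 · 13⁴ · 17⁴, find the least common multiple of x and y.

163131268612839694375

max exponent per prime: 5⁴ · 13⁴ · 17⁵ · 23⁵ = 163131268612839694375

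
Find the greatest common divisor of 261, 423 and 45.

261 = 3² · 29; 423 = 3² · 47; 45 = 3² · 5
gcd takes min exponent of each prime: 3² = 9

9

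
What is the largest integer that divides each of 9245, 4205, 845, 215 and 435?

5

9245 = 5 · 43²; 4205 = 5 · 29²; 845 = 5 · 13²; 215 = 5 · 43; 435 = 3 · 5 · 29
gcd takes min exponent of each prime: 5 = 5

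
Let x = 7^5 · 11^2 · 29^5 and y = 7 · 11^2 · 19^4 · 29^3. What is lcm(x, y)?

max exponent per prime: 7^5 · 11^2 · 19^4 · 29^5 = 5436006454110749363

5436006454110749363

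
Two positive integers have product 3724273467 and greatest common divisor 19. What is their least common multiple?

Since gcd(a,b)·lcm(a,b) = ab, lcm = 3724273467/19 = 196014393.

196014393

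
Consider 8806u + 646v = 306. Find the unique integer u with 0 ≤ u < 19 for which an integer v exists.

15

gcd(8806, 646) = 34 (Euclid: 8806 = 13·646 + 408; 646 = 1·408 + 238; 408 = 1·238 + 170; 238 = 1·170 + 68; 170 = 2·68 + 34; 68 = 2·34 + 0), and 34 | 306.
Extended Euclid: 8806·(8) + 646·(-109) = 34. Scale by 9: u₀ = 72.
General solution u = u₀ + 19t; reducing mod 19 gives u = 15 (and v = -204).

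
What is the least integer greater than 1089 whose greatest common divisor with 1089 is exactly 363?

gcd(a, 1089) = 363 forces 363 | a; write a = 363s. Then gcd(363s, 363·3) = 363·gcd(s, 3), so need gcd(s, 3) = 1.
363s > 1089 gives s ≥ 4. The least s ≥ 4 coprime to 3 is 4, so a = 363·4 = 1452.

1452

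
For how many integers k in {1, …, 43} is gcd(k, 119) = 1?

35

Prime factors of 119: 7, 17. Count integers ≤ 43 divisible by none of them.
By inclusion–exclusion: 43 − ⌊43/7⌋ − ⌊43/17⌋ + ⌊43/119⌋ = 35.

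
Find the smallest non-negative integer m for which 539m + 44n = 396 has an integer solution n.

gcd(539, 44) = 11 (Euclid: 539 = 12·44 + 11; 44 = 4·11 + 0), and 11 | 396.
Extended Euclid: 539·(1) + 44·(-12) = 11. Scale by 36: m₀ = 36.
General solution m = m₀ + 4t; reducing mod 4 gives m = 0 (and n = 9).

0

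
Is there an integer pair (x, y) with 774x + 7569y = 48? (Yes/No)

By Bézout, 774x + 7569y = 48 has integer solutions iff gcd(774, 7569) | 48.
Euclid: 7569 = 9·774 + 603; 774 = 1·603 + 171; 603 = 3·171 + 90; 171 = 1·90 + 81; 90 = 1·81 + 9; 81 = 9·9 + 0. gcd = 9; 48 mod 9 = 3. No.

No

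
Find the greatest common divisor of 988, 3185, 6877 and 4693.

gcd(988, 3185): 3185 = 3·988 + 221; 988 = 4·221 + 104; 221 = 2·104 + 13; 104 = 8·13 + 0 → 13
gcd(13, 6877): 6877 = 529·13 + 0 → 13
gcd(13, 4693): 4693 = 361·13 + 0 → 13

13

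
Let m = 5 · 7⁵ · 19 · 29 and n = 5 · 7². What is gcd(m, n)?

min exponent per shared prime: 5 · 7² = 245

245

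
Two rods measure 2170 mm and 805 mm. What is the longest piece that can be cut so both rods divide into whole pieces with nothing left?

35

Euclid: 2170 = 2·805 + 560; 805 = 1·560 + 245; 560 = 2·245 + 70; 245 = 3·70 + 35; 70 = 2·35 + 0. Last nonzero remainder: 35.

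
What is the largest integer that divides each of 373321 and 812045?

373321 = 13² · 47²
812045 = 5 · 13² · 31²
Common: 13² = 169

169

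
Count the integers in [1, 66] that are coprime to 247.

58

Prime factors of 247: 13, 19. Count integers ≤ 66 divisible by none of them.
By inclusion–exclusion: 66 − ⌊66/13⌋ − ⌊66/19⌋ + ⌊66/247⌋ = 58.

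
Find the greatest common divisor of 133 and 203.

7

Euclid: 203 = 1·133 + 70; 133 = 1·70 + 63; 70 = 1·63 + 7; 63 = 9·7 + 0. Last nonzero remainder: 7.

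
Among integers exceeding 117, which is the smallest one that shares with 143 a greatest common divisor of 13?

gcd(m, 143) = 13 forces 13 | m; write m = 13s. Then gcd(13s, 13·11) = 13·gcd(s, 11), so need gcd(s, 11) = 1.
13s > 117 gives s ≥ 10. The least s ≥ 10 coprime to 11 is 10, so m = 13·10 = 130.

130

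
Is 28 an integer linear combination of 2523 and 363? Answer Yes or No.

No

gcd(2523, 363): 2523 = 6·363 + 345; 363 = 1·345 + 18; 345 = 19·18 + 3; 18 = 6·3 + 0 → 3
3 does not divide 28, so a solution does not exist.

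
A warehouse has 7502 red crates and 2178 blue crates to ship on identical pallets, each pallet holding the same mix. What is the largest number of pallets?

242

7502 = 2 · 11² · 31
2178 = 2 · 3² · 11²
Common: 2 · 11² = 242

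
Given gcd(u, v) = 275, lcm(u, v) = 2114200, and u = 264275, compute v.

2200

u·v = gcd·lcm = 275·2114200 = 581405000, so v = 581405000/264275 = 2200.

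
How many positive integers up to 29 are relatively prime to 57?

19

Prime factors of 57: 3, 19. Count integers ≤ 29 divisible by none of them.
By inclusion–exclusion: 29 − ⌊29/3⌋ − ⌊29/19⌋ + ⌊29/57⌋ = 19.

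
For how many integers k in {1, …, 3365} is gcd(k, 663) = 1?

1950

663 = 3·13·17. Inclusion–exclusion on these primes:
3365 − ⌊3365/3⌋ − ⌊3365/13⌋ − ⌊3365/17⌋ + ⌊3365/39⌋ + ⌊3365/51⌋ + ⌊3365/221⌋ − ⌊3365/663⌋ = 1950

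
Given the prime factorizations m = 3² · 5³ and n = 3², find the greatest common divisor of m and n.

9

min exponent per shared prime: 3² = 9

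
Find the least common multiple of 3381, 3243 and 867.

45924123

lcm(3381, 3243) = 3381·3243/gcd = 10964583/69 = 158907
lcm(158907, 867) = 158907·867/gcd = 137772369/3 = 45924123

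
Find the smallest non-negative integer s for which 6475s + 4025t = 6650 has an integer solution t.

6

Euclid: 6475 = 1·4025 + 2450; 4025 = 1·2450 + 1575; 2450 = 1·1575 + 875; 1575 = 1·875 + 700; 875 = 1·700 + 175; 700 = 4·175 + 0 → gcd = 175; 6650 = 175·38.
Back-substitution yields 6475·(5) + 4025·(-8) = 175, so one solution is s = 5·38 = 190, t = -8·38 = -304.
Solutions in s differ by 4025/175 = 23; the one in [0, 23) is 190 mod 23 = 6.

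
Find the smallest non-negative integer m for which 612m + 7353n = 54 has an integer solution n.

gcd(612, 7353) = 9 (Euclid: 7353 = 12·612 + 9; 612 = 68·9 + 0), and 9 | 54.
Extended Euclid: 612·(-12) + 7353·(1) = 9. Scale by 6: m₀ = -72.
General solution m = m₀ + 817t; reducing mod 817 gives m = 745 (and n = -62).

745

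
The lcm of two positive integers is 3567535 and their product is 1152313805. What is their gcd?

gcd·lcm = product, so gcd = 1152313805/3567535 = 323.

323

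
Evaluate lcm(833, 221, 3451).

314041

lcm(833, 221) = 833·221/gcd = 184093/17 = 10829
lcm(10829, 3451) = 10829·3451/gcd = 37370879/119 = 314041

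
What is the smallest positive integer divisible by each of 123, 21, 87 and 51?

424473

lcm(123, 21) = 123·21/gcd = 2583/3 = 861
lcm(861, 87) = 861·87/gcd = 74907/3 = 24969
lcm(24969, 51) = 24969·51/gcd = 1273419/3 = 424473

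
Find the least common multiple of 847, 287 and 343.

1701623

847 = 7 · 11²; 287 = 7 · 41; 343 = 7³
lcm takes max exponent of each prime: 7³ · 11² · 41 = 1701623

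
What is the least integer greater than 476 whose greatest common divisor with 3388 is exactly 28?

gcd(k, 3388) = 28 forces 28 | k; write k = 28s. Then gcd(28s, 28·121) = 28·gcd(s, 121), so need gcd(s, 121) = 1.
28s > 476 gives s ≥ 18. The least s ≥ 18 coprime to 121 is 18, so k = 28·18 = 504.

504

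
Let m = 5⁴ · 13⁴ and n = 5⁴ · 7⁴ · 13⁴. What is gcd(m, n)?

17850625

min exponent per shared prime: 5⁴ · 13⁴ = 17850625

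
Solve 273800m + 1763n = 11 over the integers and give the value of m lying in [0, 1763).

1707

gcd(273800, 1763) = 1 (Euclid: 273800 = 155·1763 + 535; 1763 = 3·535 + 158; 535 = 3·158 + 61; 158 = 2·61 + 36; 61 = 1·36 + 25; 36 = 1·25 + 11; 25 = 2·11 + 3; 11 = 3·3 + 2; 3 = 1·2 + 1; 2 = 2·1 + 0), and 1 | 11.
Extended Euclid: 273800·(636) + 1763·(-98773) = 1. Scale by 11: m₀ = 6996.
General solution m = m₀ + 1763t; reducing mod 1763 gives m = 1707 (and n = -265103).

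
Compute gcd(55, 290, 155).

55 = 5 · 11; 290 = 2 · 5 · 29; 155 = 5 · 31
gcd takes min exponent of each prime: 5 = 5

5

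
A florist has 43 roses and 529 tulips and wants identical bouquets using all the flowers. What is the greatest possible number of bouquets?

1

Euclid: 529 = 12·43 + 13; 43 = 3·13 + 4; 13 = 3·4 + 1; 4 = 4·1 + 0. Last nonzero remainder: 1.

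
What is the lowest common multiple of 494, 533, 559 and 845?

56609930

lcm(494, 533) = 494·533/gcd = 263302/13 = 20254
lcm(20254, 559) = 20254·559/gcd = 11321986/13 = 870922
lcm(870922, 845) = 870922·845/gcd = 735929090/13 = 56609930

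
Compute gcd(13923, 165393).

153

13923 = 3² · 7 · 13 · 17
165393 = 3² · 17 · 23 · 47
Common: 3² · 17 = 153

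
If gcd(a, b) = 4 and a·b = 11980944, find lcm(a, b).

For any two positive integers, gcd × lcm equals their product. Hence lcm = 11980944 / 4 = 2995236.

2995236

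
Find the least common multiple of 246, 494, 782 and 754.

246 = 2 · 3 · 41; 494 = 2 · 13 · 19; 782 = 2 · 17 · 23; 754 = 2 · 13 · 29
lcm takes max exponent of each prime: 2 · 3 · 13 · 17 · 19 · 23 · 29 · 41 = 688980318

688980318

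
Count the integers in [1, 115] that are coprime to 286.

49

286 = 2·11·13. Inclusion–exclusion on these primes:
115 − ⌊115/2⌋ − ⌊115/11⌋ − ⌊115/13⌋ + ⌊115/22⌋ + ⌊115/26⌋ + ⌊115/143⌋ − ⌊115/286⌋ = 49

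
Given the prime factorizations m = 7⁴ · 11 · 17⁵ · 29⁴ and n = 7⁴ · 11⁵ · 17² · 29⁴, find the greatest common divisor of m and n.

min exponent per shared prime: 7⁴ · 11 · 17² · 29⁴ = 5398519563899

5398519563899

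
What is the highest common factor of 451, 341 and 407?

11

gcd(451, 341): 451 = 1·341 + 110; 341 = 3·110 + 11; 110 = 10·11 + 0 → 11
gcd(11, 407): 407 = 37·11 + 0 → 11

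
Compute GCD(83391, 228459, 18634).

77

gcd(83391, 228459): 228459 = 2·83391 + 61677; 83391 = 1·61677 + 21714; 61677 = 2·21714 + 18249; 21714 = 1·18249 + 3465; 18249 = 5·3465 + 924; 3465 = 3·924 + 693; 924 = 1·693 + 231; 693 = 3·231 + 0 → 231
gcd(231, 18634): 18634 = 80·231 + 154; 231 = 1·154 + 77; 154 = 2·77 + 0 → 77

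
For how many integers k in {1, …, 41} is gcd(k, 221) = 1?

221 = 13·17. Inclusion–exclusion on these primes:
41 − ⌊41/13⌋ − ⌊41/17⌋ + ⌊41/221⌋ = 36

36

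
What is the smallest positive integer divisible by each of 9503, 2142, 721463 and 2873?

lcm(9503, 2142) = 9503·2142/gcd = 20355426/17 = 1197378
lcm(1197378, 721463) = 1197378·721463/gcd = 863863924014/17 = 50815524942
lcm(50815524942, 2873) = 50815524942·2873/gcd = 145993003158366/221 = 660601824246

660601824246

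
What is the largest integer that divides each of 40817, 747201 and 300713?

833

gcd(40817, 747201): 747201 = 18·40817 + 12495; 40817 = 3·12495 + 3332; 12495 = 3·3332 + 2499; 3332 = 1·2499 + 833; 2499 = 3·833 + 0 → 833
gcd(833, 300713): 300713 = 361·833 + 0 → 833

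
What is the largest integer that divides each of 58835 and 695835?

58835 = 5 · 7 · 41²
695835 = 3² · 5 · 7 · 47²
Common: 5 · 7 = 35

35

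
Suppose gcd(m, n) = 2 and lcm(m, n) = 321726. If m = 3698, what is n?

m·n = gcd·lcm = 2·321726 = 643452, so n = 643452/3698 = 174.

174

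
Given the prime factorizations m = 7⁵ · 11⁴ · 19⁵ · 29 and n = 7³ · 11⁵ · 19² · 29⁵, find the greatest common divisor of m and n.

min exponent per shared prime: 7³ · 11⁴ · 19² · 29 = 52573883747

52573883747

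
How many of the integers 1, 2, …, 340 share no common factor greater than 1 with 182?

182 = 2·7·13. Inclusion–exclusion on these primes:
340 − ⌊340/2⌋ − ⌊340/7⌋ − ⌊340/13⌋ + ⌊340/14⌋ + ⌊340/26⌋ + ⌊340/91⌋ − ⌊340/182⌋ = 135

135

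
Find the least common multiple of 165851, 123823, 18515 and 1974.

115170846825090

165851 = 7 · 19 · 29 · 43; 123823 = 7³ · 19²; 18515 = 5 · 7 · 23²; 1974 = 2 · 3 · 7 · 47
lcm takes max exponent of each prime: 2 · 3 · 5 · 7³ · 19² · 23² · 29 · 43 · 47 = 115170846825090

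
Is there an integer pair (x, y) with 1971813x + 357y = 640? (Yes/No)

No

By Bézout, 1971813x + 357y = 640 has integer solutions iff gcd(1971813, 357) | 640.
Euclid: 1971813 = 5523·357 + 102; 357 = 3·102 + 51; 102 = 2·51 + 0. gcd = 51; 640 mod 51 = 28. No.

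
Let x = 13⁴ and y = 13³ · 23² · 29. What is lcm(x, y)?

max exponent per prime: 13⁴ · 23² · 29 = 438154301

438154301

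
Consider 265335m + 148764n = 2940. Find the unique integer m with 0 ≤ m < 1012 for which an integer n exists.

328

Reduce mod 148764: 265335m ≡ 2940 (mod 148764). With g = gcd(265335, 148764) = 147 dividing 2940, divide through: 1805m ≡ 20 (mod 1012).
Since gcd(1805, 1012) = 1, m ≡ 20·(1805)⁻¹ ≡ 328 (mod 1012). Smallest non-negative: 328.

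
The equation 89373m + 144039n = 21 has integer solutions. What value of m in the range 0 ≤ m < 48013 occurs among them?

18879

Reduce mod 144039: 89373m ≡ 21 (mod 144039). With g = gcd(89373, 144039) = 3 dividing 21, divide through: 29791m ≡ 7 (mod 48013).
Since gcd(29791, 48013) = 1, m ≡ 7·(29791)⁻¹ ≡ 18879 (mod 48013). Smallest non-negative: 18879.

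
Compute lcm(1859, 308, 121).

572572

lcm(1859, 308) = 1859·308/gcd = 572572/11 = 52052
lcm(52052, 121) = 52052·121/gcd = 6298292/11 = 572572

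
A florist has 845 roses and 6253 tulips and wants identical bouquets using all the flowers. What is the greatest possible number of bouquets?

845 = 5 · 13²
6253 = 13² · 37
Common: 13² = 169

169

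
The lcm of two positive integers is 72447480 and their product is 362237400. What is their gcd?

gcd·lcm = product, so gcd = 362237400/72447480 = 5.

5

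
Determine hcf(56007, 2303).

56007 = 3² · 7² · 127
2303 = 7² · 47
Common: 7² = 49

49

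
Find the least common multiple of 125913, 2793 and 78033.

125913 = 3 · 19 · 47²; 2793 = 3 · 7² · 19; 78033 = 3 · 19 · 37²
lcm takes max exponent of each prime: 3 · 7² · 19 · 37² · 47² = 8446369953

8446369953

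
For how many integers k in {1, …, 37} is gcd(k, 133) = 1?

31

Prime factors of 133: 7, 19. Count integers ≤ 37 divisible by none of them.
By inclusion–exclusion: 37 − ⌊37/7⌋ − ⌊37/19⌋ + ⌊37/133⌋ = 31.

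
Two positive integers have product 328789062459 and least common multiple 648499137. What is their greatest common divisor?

gcd·lcm = product, so gcd = 328789062459/648499137 = 507.

507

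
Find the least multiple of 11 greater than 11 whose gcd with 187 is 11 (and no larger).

187 = 11·17. Any t with gcd(t, 187) = 11 is a multiple of 11, say 11s, with s coprime to 17.
Need s > 11/11, so s ≥ 2. First s ≥ 2 with gcd(s, 17) = 1 is s = 2. Thus t = 11·2 = 22.

22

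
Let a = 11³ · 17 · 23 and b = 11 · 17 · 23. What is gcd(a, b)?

4301

min exponent per shared prime: 11 · 17 · 23 = 4301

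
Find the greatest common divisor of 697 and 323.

697 = 17 · 41
323 = 17 · 19
Common: 17 = 17

17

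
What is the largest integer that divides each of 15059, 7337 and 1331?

gcd(15059, 7337): 15059 = 2·7337 + 385; 7337 = 19·385 + 22; 385 = 17·22 + 11; 22 = 2·11 + 0 → 11
gcd(11, 1331): 1331 = 121·11 + 0 → 11

11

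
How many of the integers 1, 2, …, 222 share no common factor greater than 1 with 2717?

176

2717 = 11·13·19. Inclusion–exclusion on these primes:
222 − ⌊222/11⌋ − ⌊222/13⌋ − ⌊222/19⌋ + ⌊222/143⌋ + ⌊222/209⌋ + ⌊222/247⌋ − ⌊222/2717⌋ = 176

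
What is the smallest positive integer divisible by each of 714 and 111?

26418

714 = 2 · 3 · 7 · 17; 111 = 3 · 37
max exponents: 2 · 3 · 7 · 17 · 37 = 26418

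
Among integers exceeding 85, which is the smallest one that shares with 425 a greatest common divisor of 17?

102

gcd(x, 425) = 17 forces 17 | x; write x = 17s. Then gcd(17s, 17·25) = 17·gcd(s, 25), so need gcd(s, 25) = 1.
17s > 85 gives s ≥ 6. The least s ≥ 6 coprime to 25 is 6, so x = 17·6 = 102.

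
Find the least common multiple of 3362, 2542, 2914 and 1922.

3362 = 2 · 41²; 2542 = 2 · 31 · 41; 2914 = 2 · 31 · 47; 1922 = 2 · 31²
lcm takes max exponent of each prime: 2 · 31² · 41² · 47 = 151851454

151851454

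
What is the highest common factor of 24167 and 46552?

11

Euclid: 46552 = 1·24167 + 22385; 24167 = 1·22385 + 1782; 22385 = 12·1782 + 1001; 1782 = 1·1001 + 781; 1001 = 1·781 + 220; 781 = 3·220 + 121; 220 = 1·121 + 99; 121 = 1·99 + 22; 99 = 4·22 + 11; 22 = 2·11 + 0. Last nonzero remainder: 11.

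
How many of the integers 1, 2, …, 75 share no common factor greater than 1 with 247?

67

Prime factors of 247: 13, 19. Count integers ≤ 75 divisible by none of them.
By inclusion–exclusion: 75 − ⌊75/13⌋ − ⌊75/19⌋ + ⌊75/247⌋ = 67.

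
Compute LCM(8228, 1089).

8228 = 2² · 11² · 17; 1089 = 3² · 11²
max exponents: 2² · 3² · 11² · 17 = 74052

74052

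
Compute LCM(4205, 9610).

gcd first: 9610 = 2·4205 + 1200; 4205 = 3·1200 + 605; 1200 = 1·605 + 595; 605 = 1·595 + 10; 595 = 59·10 + 5; 10 = 2·5 + 0 → gcd = 5
lcm = 4205·9610/gcd = 40410050/5 = 8082010

8082010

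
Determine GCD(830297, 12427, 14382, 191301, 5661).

gcd(830297, 12427): 830297 = 66·12427 + 10115; 12427 = 1·10115 + 2312; 10115 = 4·2312 + 867; 2312 = 2·867 + 578; 867 = 1·578 + 289; 578 = 2·289 + 0 → 289
gcd(289, 14382): 14382 = 49·289 + 221; 289 = 1·221 + 68; 221 = 3·68 + 17; 68 = 4·17 + 0 → 17
gcd(17, 191301): 191301 = 11253·17 + 0 → 17
gcd(17, 5661): 5661 = 333·17 + 0 → 17

17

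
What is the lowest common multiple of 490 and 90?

490 = 2 · 5 · 7²; 90 = 2 · 3² · 5
max exponents: 2 · 3² · 5 · 7² = 4410

4410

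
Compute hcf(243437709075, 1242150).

75

Euclid: 243437709075 = 195980·1242150 + 1152075; 1242150 = 1·1152075 + 90075; 1152075 = 12·90075 + 71175; 90075 = 1·71175 + 18900; 71175 = 3·18900 + 14475; 18900 = 1·14475 + 4425; 14475 = 3·4425 + 1200; 4425 = 3·1200 + 825; 1200 = 1·825 + 375; 825 = 2·375 + 75; 375 = 5·75 + 0. Last nonzero remainder: 75.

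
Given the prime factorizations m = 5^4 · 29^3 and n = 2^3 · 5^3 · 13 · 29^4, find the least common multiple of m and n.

45973265000

max exponent per prime: 2^3 · 5^4 · 13 · 29^4 = 45973265000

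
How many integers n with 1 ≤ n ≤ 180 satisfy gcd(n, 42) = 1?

51

42 = 2·3·7. Inclusion–exclusion on these primes:
180 − ⌊180/2⌋ − ⌊180/3⌋ − ⌊180/7⌋ + ⌊180/6⌋ + ⌊180/14⌋ + ⌊180/21⌋ − ⌊180/42⌋ = 51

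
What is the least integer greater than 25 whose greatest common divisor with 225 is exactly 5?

Multiples of 5 above 25: 5·6, 5·7, … . Need the cofactor coprime to 225/5 = 45.
Checking s = 6, 7, … the first with gcd(s, 45) = 1 is s = 7, giving 35.

35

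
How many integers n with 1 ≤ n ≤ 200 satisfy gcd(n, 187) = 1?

172

187 = 11·17. Inclusion–exclusion on these primes:
200 − ⌊200/11⌋ − ⌊200/17⌋ + ⌊200/187⌋ = 172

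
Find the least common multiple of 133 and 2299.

16093

133 = 7 · 19; 2299 = 11² · 19
max exponents: 7 · 11² · 19 = 16093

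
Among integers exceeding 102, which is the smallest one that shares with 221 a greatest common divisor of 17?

119

221 = 17·13. Any a with gcd(a, 221) = 17 is a multiple of 17, say 17s, with s coprime to 13.
Need s > 102/17, so s ≥ 7. First s ≥ 7 with gcd(s, 13) = 1 is s = 7. Thus a = 17·7 = 119.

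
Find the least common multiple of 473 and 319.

13717

473 = 11 · 43; 319 = 11 · 29
max exponents: 11 · 29 · 43 = 13717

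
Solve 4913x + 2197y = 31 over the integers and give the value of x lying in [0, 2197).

580

Euclid: 4913 = 2·2197 + 519; 2197 = 4·519 + 121; 519 = 4·121 + 35; 121 = 3·35 + 16; 35 = 2·16 + 3; 16 = 5·3 + 1; 3 = 3·1 + 0 → gcd = 1; 31 = 1·31.
Back-substitution yields 4913·(-690) + 2197·(1543) = 1, so one solution is x = -690·31 = -21390, y = 1543·31 = 47833.
Solutions in x differ by 2197/1 = 2197; the one in [0, 2197) is -21390 mod 2197 = 580.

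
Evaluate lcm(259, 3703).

gcd first: 3703 = 14·259 + 77; 259 = 3·77 + 28; 77 = 2·28 + 21; 28 = 1·21 + 7; 21 = 3·7 + 0 → gcd = 7
lcm = 259·3703/gcd = 959077/7 = 137011

137011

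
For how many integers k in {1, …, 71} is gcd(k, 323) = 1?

64

Prime factors of 323: 17, 19. Count integers ≤ 71 divisible by none of them.
By inclusion–exclusion: 71 − ⌊71/17⌋ − ⌊71/19⌋ + ⌊71/323⌋ = 64.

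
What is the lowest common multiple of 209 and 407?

7733

209 = 11 · 19; 407 = 11 · 37
max exponents: 11 · 19 · 37 = 7733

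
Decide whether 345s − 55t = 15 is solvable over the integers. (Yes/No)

Yes

By Bézout, 345s − 55t = 15 has integer solutions iff gcd(345, 55) | 15.
Euclid: 345 = 6·55 + 15; 55 = 3·15 + 10; 15 = 1·10 + 5; 10 = 2·5 + 0. gcd = 5; 15 mod 5 = 0. Yes.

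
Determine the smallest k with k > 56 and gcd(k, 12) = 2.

12 = 2·6. Any k with gcd(k, 12) = 2 is a multiple of 2, say 2s, with s coprime to 6.
Need s > 56/2, so s ≥ 29. First s ≥ 29 with gcd(s, 6) = 1 is s = 29. Thus k = 2·29 = 58.

58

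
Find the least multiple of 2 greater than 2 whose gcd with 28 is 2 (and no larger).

6

28 = 2·14. Any x with gcd(x, 28) = 2 is a multiple of 2, say 2s, with s coprime to 14.
Need s > 2/2, so s ≥ 2. First s ≥ 2 with gcd(s, 14) = 1 is s = 3. Thus x = 2·3 = 6.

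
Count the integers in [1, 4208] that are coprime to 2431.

Prime factors of 2431: 11, 13, 17. Count integers ≤ 4208 divisible by none of them.
By inclusion–exclusion: 4208 − ⌊4208/11⌋ − ⌊4208/13⌋ − ⌊4208/17⌋ + ⌊4208/143⌋ + ⌊4208/187⌋ + ⌊4208/221⌋ − ⌊4208/2431⌋ = 3325.

3325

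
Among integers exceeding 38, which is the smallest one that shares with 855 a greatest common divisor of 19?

76

855 = 19·45. Any a with gcd(a, 855) = 19 is a multiple of 19, say 19s, with s coprime to 45.
Need s > 38/19, so s ≥ 3. First s ≥ 3 with gcd(s, 45) = 1 is s = 4. Thus a = 19·4 = 76.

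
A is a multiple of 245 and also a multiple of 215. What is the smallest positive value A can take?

245 = 5 · 7²; 215 = 5 · 43
max exponents: 5 · 7² · 43 = 10535

10535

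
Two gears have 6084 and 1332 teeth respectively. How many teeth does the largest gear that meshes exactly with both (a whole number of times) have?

6084 = 2² · 3² · 13²
1332 = 2² · 3² · 37
Common: 2² · 3² = 36

36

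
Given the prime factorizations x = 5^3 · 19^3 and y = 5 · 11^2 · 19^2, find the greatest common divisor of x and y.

1805

min exponent per shared prime: 5 · 19^2 = 1805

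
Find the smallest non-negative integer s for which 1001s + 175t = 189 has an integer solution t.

14

Euclid: 1001 = 5·175 + 126; 175 = 1·126 + 49; 126 = 2·49 + 28; 49 = 1·28 + 21; 28 = 1·21 + 7; 21 = 3·7 + 0 → gcd = 7; 189 = 7·27.
Back-substitution yields 1001·(7) + 175·(-40) = 7, so one solution is s = 7·27 = 189, t = -40·27 = -1080.
Solutions in s differ by 175/7 = 25; the one in [0, 25) is 189 mod 25 = 14.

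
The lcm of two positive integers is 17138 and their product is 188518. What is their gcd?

gcd·lcm = product, so gcd = 188518/17138 = 11.

11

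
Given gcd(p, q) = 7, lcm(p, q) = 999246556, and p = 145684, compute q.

48013

p·q = gcd·lcm = 7·999246556 = 6994725892, so q = 6994725892/145684 = 48013.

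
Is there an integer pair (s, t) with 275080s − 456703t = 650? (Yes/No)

By Bézout, 275080s − 456703t = 650 has integer solutions iff gcd(275080, 456703) | 650.
Euclid: 456703 = 1·275080 + 181623; 275080 = 1·181623 + 93457; 181623 = 1·93457 + 88166; 93457 = 1·88166 + 5291; 88166 = 16·5291 + 3510; 5291 = 1·3510 + 1781; 3510 = 1·1781 + 1729; 1781 = 1·1729 + 52; 1729 = 33·52 + 13; 52 = 4·13 + 0. gcd = 13; 650 mod 13 = 0. Yes.

Yes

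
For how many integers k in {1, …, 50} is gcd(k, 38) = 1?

38 = 2·19. Inclusion–exclusion on these primes:
50 − ⌊50/2⌋ − ⌊50/19⌋ + ⌊50/38⌋ = 24

24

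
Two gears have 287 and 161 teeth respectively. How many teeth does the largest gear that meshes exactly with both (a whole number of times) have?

7

Euclid: 287 = 1·161 + 126; 161 = 1·126 + 35; 126 = 3·35 + 21; 35 = 1·21 + 14; 21 = 1·14 + 7; 14 = 2·7 + 0. Last nonzero remainder: 7.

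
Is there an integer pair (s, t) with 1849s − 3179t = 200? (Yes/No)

gcd(1849, 3179): 3179 = 1·1849 + 1330; 1849 = 1·1330 + 519; 1330 = 2·519 + 292; 519 = 1·292 + 227; 292 = 1·227 + 65; 227 = 3·65 + 32; 65 = 2·32 + 1; 32 = 32·1 + 0 → 1
1 divides 200, so a solution exists.

Yes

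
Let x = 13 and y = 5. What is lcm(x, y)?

65

max exponent per prime: 5 · 13 = 65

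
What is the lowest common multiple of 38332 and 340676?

466385444

38332 = 2² · 7 · 37²; 340676 = 2² · 7 · 23³
max exponents: 2² · 7 · 23³ · 37² = 466385444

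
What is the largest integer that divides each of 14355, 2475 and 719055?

45

gcd(14355, 2475): 14355 = 5·2475 + 1980; 2475 = 1·1980 + 495; 1980 = 4·495 + 0 → 495
gcd(495, 719055): 719055 = 1452·495 + 315; 495 = 1·315 + 180; 315 = 1·180 + 135; 180 = 1·135 + 45; 135 = 3·45 + 0 → 45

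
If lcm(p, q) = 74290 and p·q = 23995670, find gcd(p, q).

gcd·lcm = product, so gcd = 23995670/74290 = 323.

323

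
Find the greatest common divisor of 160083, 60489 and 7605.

gcd(160083, 60489): 160083 = 2·60489 + 39105; 60489 = 1·39105 + 21384; 39105 = 1·21384 + 17721; 21384 = 1·17721 + 3663; 17721 = 4·3663 + 3069; 3663 = 1·3069 + 594; 3069 = 5·594 + 99; 594 = 6·99 + 0 → 99
gcd(99, 7605): 7605 = 76·99 + 81; 99 = 1·81 + 18; 81 = 4·18 + 9; 18 = 2·9 + 0 → 9

9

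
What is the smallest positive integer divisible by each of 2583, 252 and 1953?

2583 = 3² · 7 · 41; 252 = 2² · 3² · 7; 1953 = 3² · 7 · 31
lcm takes max exponent of each prime: 2² · 3² · 7 · 31 · 41 = 320292

320292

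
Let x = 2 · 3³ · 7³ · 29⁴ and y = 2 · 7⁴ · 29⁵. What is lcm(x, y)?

max exponent per prime: 2 · 3³ · 7⁴ · 29⁵ = 2659352512446

2659352512446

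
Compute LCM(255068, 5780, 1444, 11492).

1322722707020

255068 = 2² · 11² · 17 · 31; 5780 = 2² · 5 · 17²; 1444 = 2² · 19²; 11492 = 2² · 13² · 17
lcm takes max exponent of each prime: 2² · 5 · 11² · 13² · 17² · 19² · 31 = 1322722707020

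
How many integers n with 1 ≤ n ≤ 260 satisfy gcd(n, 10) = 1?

Prime factors of 10: 2, 5. Count integers ≤ 260 divisible by none of them.
By inclusion–exclusion: 260 − ⌊260/2⌋ − ⌊260/5⌋ + ⌊260/10⌋ = 104.

104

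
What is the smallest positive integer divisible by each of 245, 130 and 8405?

10707970

245 = 5 · 7²; 130 = 2 · 5 · 13; 8405 = 5 · 41²
lcm takes max exponent of each prime: 2 · 5 · 7² · 13 · 41² = 10707970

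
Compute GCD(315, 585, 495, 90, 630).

gcd(315, 585): 585 = 1·315 + 270; 315 = 1·270 + 45; 270 = 6·45 + 0 → 45
gcd(45, 495): 495 = 11·45 + 0 → 45
gcd(45, 90): 90 = 2·45 + 0 → 45
gcd(45, 630): 630 = 14·45 + 0 → 45

45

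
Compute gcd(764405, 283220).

1445

Euclid: 764405 = 2·283220 + 197965; 283220 = 1·197965 + 85255; 197965 = 2·85255 + 27455; 85255 = 3·27455 + 2890; 27455 = 9·2890 + 1445; 2890 = 2·1445 + 0. Last nonzero remainder: 1445.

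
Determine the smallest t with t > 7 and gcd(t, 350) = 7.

21

Multiples of 7 above 7: 7·2, 7·3, … . Need the cofactor coprime to 350/7 = 50.
Checking s = 2, 3, … the first with gcd(s, 50) = 1 is s = 3, giving 21.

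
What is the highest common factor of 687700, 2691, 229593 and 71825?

687700 = 2² · 5² · 13 · 23²; 2691 = 3² · 13 · 23; 229593 = 3 · 7 · 13 · 29²; 71825 = 5² · 13² · 17
gcd takes min exponent of each prime: 13 = 13

13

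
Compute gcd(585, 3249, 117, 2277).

gcd(585, 3249): 3249 = 5·585 + 324; 585 = 1·324 + 261; 324 = 1·261 + 63; 261 = 4·63 + 9; 63 = 7·9 + 0 → 9
gcd(9, 117): 117 = 13·9 + 0 → 9
gcd(9, 2277): 2277 = 253·9 + 0 → 9

9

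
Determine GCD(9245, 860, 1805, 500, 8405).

gcd(9245, 860): 9245 = 10·860 + 645; 860 = 1·645 + 215; 645 = 3·215 + 0 → 215
gcd(215, 1805): 1805 = 8·215 + 85; 215 = 2·85 + 45; 85 = 1·45 + 40; 45 = 1·40 + 5; 40 = 8·5 + 0 → 5
gcd(5, 500): 500 = 100·5 + 0 → 5
gcd(5, 8405): 8405 = 1681·5 + 0 → 5

5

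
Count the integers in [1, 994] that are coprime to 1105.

692

1105 = 5·13·17. Inclusion–exclusion on these primes:
994 − ⌊994/5⌋ − ⌊994/13⌋ − ⌊994/17⌋ + ⌊994/65⌋ + ⌊994/85⌋ + ⌊994/221⌋ − ⌊994/1105⌋ = 692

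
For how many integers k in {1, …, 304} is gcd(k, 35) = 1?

35 = 5·7. Inclusion–exclusion on these primes:
304 − ⌊304/5⌋ − ⌊304/7⌋ + ⌊304/35⌋ = 209

209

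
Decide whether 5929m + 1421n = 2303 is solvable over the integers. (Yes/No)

By Bézout, 5929m + 1421n = 2303 has integer solutions iff gcd(5929, 1421) | 2303.
Euclid: 5929 = 4·1421 + 245; 1421 = 5·245 + 196; 245 = 1·196 + 49; 196 = 4·49 + 0. gcd = 49; 2303 mod 49 = 0. Yes.

Yes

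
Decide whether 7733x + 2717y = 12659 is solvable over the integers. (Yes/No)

No

gcd(7733, 2717): 7733 = 2·2717 + 2299; 2717 = 1·2299 + 418; 2299 = 5·418 + 209; 418 = 2·209 + 0 → 209
209 does not divide 12659, so a solution does not exist.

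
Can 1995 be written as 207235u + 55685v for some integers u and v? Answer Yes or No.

gcd(207235, 55685): 207235 = 3·55685 + 40180; 55685 = 1·40180 + 15505; 40180 = 2·15505 + 9170; 15505 = 1·9170 + 6335; 9170 = 1·6335 + 2835; 6335 = 2·2835 + 665; 2835 = 4·665 + 175; 665 = 3·175 + 140; 175 = 1·140 + 35; 140 = 4·35 + 0 → 35
35 divides 1995, so a solution exists.

Yes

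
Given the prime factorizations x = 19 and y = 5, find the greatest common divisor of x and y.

min exponent per shared prime: (none) = 1

1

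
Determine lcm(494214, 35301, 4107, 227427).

lcm(494214, 35301) = 494214·35301/gcd = 17446248414/35301 = 494214
lcm(494214, 4107) = 494214·4107/gcd = 2029736898/3 = 676578966
lcm(676578966, 227427) = 676578966·227427/gcd = 153872324500482/123 = 1250994508134

1250994508134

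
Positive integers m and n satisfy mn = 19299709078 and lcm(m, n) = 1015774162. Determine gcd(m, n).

19

From gcd × lcm = mn: gcd = 19299709078 / 1015774162 = 19.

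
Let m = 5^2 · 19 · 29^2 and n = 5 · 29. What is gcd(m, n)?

145

min exponent per shared prime: 5 · 29 = 145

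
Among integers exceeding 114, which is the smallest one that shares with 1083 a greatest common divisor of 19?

1083 = 19·57. Any a with gcd(a, 1083) = 19 is a multiple of 19, say 19s, with s coprime to 57.
Need s > 114/19, so s ≥ 7. First s ≥ 7 with gcd(s, 57) = 1 is s = 7. Thus a = 19·7 = 133.

133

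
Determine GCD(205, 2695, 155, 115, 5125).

5

205 = 5 · 41; 2695 = 5 · 7² · 11; 155 = 5 · 31; 115 = 5 · 23; 5125 = 5³ · 41
gcd takes min exponent of each prime: 5 = 5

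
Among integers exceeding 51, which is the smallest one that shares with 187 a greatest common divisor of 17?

68

Multiples of 17 above 51: 17·4, 17·5, … . Need the cofactor coprime to 187/17 = 11.
Checking s = 4, 5, … the first with gcd(s, 11) = 1 is s = 4, giving 68.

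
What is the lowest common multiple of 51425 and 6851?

51425 = 5² · 11² · 17; 6851 = 13 · 17 · 31
max exponents: 5² · 11² · 13 · 17 · 31 = 20724275

20724275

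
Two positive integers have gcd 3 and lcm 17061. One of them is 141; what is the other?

a·b = gcd·lcm = 3·17061 = 51183, so b = 51183/141 = 363.

363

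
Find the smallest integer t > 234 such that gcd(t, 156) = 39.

156 = 39·4. Any t with gcd(t, 156) = 39 is a multiple of 39, say 39s, with s coprime to 4.
Need s > 234/39, so s ≥ 7. First s ≥ 7 with gcd(s, 4) = 1 is s = 7. Thus t = 39·7 = 273.

273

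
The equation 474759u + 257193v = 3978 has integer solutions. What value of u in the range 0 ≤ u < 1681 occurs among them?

gcd(474759, 257193) = 153 (Euclid: 474759 = 1·257193 + 217566; 257193 = 1·217566 + 39627; 217566 = 5·39627 + 19431; 39627 = 2·19431 + 765; 19431 = 25·765 + 306; 765 = 2·306 + 153; 306 = 2·153 + 0), and 153 | 3978.
Extended Euclid: 474759·(-675) + 257193·(1246) = 153. Scale by 26: u₀ = -17550.
General solution u = u₀ + 1681t; reducing mod 1681 gives u = 941 (and v = -1737).

941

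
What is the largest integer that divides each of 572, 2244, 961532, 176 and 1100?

44

572 = 2² · 11 · 13; 2244 = 2² · 3 · 11 · 17; 961532 = 2² · 11 · 13 · 41²; 176 = 2⁴ · 11; 1100 = 2² · 5² · 11
gcd takes min exponent of each prime: 2² · 11 = 44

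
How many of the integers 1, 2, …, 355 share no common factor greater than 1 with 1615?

1615 = 5·17·19. Inclusion–exclusion on these primes:
355 − ⌊355/5⌋ − ⌊355/17⌋ − ⌊355/19⌋ + ⌊355/85⌋ + ⌊355/95⌋ + ⌊355/323⌋ − ⌊355/1615⌋ = 254

254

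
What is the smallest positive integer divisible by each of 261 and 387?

261 = 3² · 29; 387 = 3² · 43
max exponents: 3² · 29 · 43 = 11223

11223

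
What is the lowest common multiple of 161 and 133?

3059

gcd first: 161 = 1·133 + 28; 133 = 4·28 + 21; 28 = 1·21 + 7; 21 = 3·7 + 0 → gcd = 7
lcm = 161·133/gcd = 21413/7 = 3059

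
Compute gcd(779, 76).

Euclid: 779 = 10·76 + 19; 76 = 4·19 + 0. Last nonzero remainder: 19.

19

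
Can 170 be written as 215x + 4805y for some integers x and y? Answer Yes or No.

gcd(215, 4805): 4805 = 22·215 + 75; 215 = 2·75 + 65; 75 = 1·65 + 10; 65 = 6·10 + 5; 10 = 2·5 + 0 → 5
5 divides 170, so a solution exists.

Yes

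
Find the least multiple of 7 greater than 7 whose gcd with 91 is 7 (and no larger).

gcd(x, 91) = 7 forces 7 | x; write x = 7s. Then gcd(7s, 7·13) = 7·gcd(s, 13), so need gcd(s, 13) = 1.
7s > 7 gives s ≥ 2. The least s ≥ 2 coprime to 13 is 2, so x = 7·2 = 14.

14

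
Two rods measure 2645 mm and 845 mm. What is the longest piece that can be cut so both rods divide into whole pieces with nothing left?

5

Euclid: 2645 = 3·845 + 110; 845 = 7·110 + 75; 110 = 1·75 + 35; 75 = 2·35 + 5; 35 = 7·5 + 0. Last nonzero remainder: 5.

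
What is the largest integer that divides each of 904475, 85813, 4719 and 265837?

13

904475 = 5² · 11² · 13 · 23; 85813 = 7 · 13 · 23 · 41; 4719 = 3 · 11² · 13; 265837 = 11² · 13³
gcd takes min exponent of each prime: 13 = 13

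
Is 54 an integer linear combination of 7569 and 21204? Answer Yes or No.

Yes

gcd(7569, 21204): 21204 = 2·7569 + 6066; 7569 = 1·6066 + 1503; 6066 = 4·1503 + 54; 1503 = 27·54 + 45; 54 = 1·45 + 9; 45 = 5·9 + 0 → 9
9 divides 54, so a solution exists.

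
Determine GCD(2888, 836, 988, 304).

76

gcd(2888, 836): 2888 = 3·836 + 380; 836 = 2·380 + 76; 380 = 5·76 + 0 → 76
gcd(76, 988): 988 = 13·76 + 0 → 76
gcd(76, 304): 304 = 4·76 + 0 → 76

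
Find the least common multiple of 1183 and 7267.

50869

gcd first: 7267 = 6·1183 + 169; 1183 = 7·169 + 0 → gcd = 169
lcm = 1183·7267/gcd = 8596861/169 = 50869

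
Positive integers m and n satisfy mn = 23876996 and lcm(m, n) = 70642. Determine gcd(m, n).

gcd·lcm = product, so gcd = 23876996/70642 = 338.

338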